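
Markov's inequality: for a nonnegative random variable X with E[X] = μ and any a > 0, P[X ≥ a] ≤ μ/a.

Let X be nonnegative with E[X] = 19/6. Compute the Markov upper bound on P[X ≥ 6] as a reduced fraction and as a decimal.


μ = E[X] = 19/6, a = 6.
Markov: P[X ≥ 6] ≤ μ/a = (19/6)/6 = 19/36.
Numerically: ≈ 0.527778.
(Since a = 6 > μ = 3.166667, the bound 19/36 is < 1 and informative.)

P[X ≥ 6] ≤ 19/36 ≈ 0.527778.


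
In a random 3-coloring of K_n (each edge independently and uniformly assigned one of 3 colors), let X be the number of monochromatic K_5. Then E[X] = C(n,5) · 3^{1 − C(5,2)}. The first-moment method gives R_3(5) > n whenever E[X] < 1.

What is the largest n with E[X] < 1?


We need C(n, 5) · 3^{1 − 10} < 1, i.e. C(n, 5) < 3^{10 − 1} = 19683.
Check values of n near the boundary:
  n = 14: C(14, 5) = 2002; 2002 < 19683? YES
  n = 15: C(15, 5) = 3003; 3003 < 19683? YES
  n = 16: C(16, 5) = 4368; 4368 < 19683? YES
  n = 17: C(17, 5) = 6188; 6188 < 19683? YES
  n = 18: C(18, 5) = 8568; 8568 < 19683? YES
  n = 19: C(19, 5) = 11628; 11628 < 19683? YES
  n = 20: C(20, 5) = 15504; 15504 < 19683? YES
  n = 21: C(21, 5) = 20349; 20349 < 19683? NO
  n = 22: C(22, 5) = 26334; 26334 < 19683? NO
The largest n with C(n, 5) < 19683 is n = 20 (where E[X] = 5168/6561 ≈ 0.7876848). Hence R_3(5) > 20, i.e. R_3(5) ≥ 21.

Largest n = 20; hence R_3(5) > 20.


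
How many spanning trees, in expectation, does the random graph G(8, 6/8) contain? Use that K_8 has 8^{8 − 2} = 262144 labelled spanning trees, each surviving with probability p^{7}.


K_8 has 8^{8 − 2} = 262144 labelled spanning trees.
For each such spanning tree H, let X_H = 1 if all 7 edges of H are present in G. Then P[X_H = 1] = p^{7} = (3/4)^{7} = 2187/16384.
By linearity: E[X] = Σ_H E[X_H] = 262144 · p^{7} = 262144 · 2187/16384 = 34992.
Numerically: E[X] ≈ 34992.

E[X] = 262144 · (3/4)^{7} = 34992 ≈ 34992.


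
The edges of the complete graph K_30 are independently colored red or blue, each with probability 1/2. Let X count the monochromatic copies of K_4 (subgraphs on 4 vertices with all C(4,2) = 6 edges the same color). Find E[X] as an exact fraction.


Let X = Σ_S X_S over the C(30, 4) = 27405 subsets S of size 4, where X_S = 1 if the K_4 on S is monochromatic.
For a fixed S, the K_4 on S has C(4, 2) = 6 edges. P[all 6 edges red] = (1/2)^6, and likewise for blue, so P[monochromatic] = 2·(1/2)^6 = 2^{1 − 6} = 1/32.
By linearity of expectation: E[X] = C(30, 4) · 2^{1 − 6} = 27405 · 1/32 = 27405/32.
Numerically: E[X] ≈ 856.406.

E[X] = C(30,4)·2^(1−C(4,2)) = 27405/32 ≈ 856.406.


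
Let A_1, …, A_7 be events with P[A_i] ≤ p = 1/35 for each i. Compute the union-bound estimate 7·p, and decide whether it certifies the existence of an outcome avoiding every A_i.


Union bound: P[∪_{i=1}^{7} A_i] ≤ Σ_i P[A_i] ≤ 7·p = 7·(1/35) = 1/5.
Numerically: 1/5 ≈ 0.200.
Is 1/5 < 1? YES.
Since P[∪ A_i] ≤ 1/5 < 1, the complement has P[∩ A_i^c] ≥ 1 − 1/5 = 4/5 > 0, so some outcome avoids every A_i.

7·p = 1/5 ≈ 0.200; existence CERTIFIED by the union bound.


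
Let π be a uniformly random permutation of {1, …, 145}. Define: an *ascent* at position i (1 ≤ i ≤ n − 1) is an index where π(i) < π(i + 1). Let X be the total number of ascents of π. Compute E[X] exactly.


Write X = Σ X_I over i = 1, …, 144, with X_I the indicator of one ascent.
There are 144 indicators.
For each fixed i, the pair (π(i), π(i+1)) is a uniformly random ordered pair of distinct values from {1, …, 145}; by symmetry P[π(i) < π(i+1)] = 1/2.
By linearity: E[X] = 144 · (1/2) = (145 − 1) · (1/2) = 72 ≈ 72.000.

E[X] = 72 = 72.000.


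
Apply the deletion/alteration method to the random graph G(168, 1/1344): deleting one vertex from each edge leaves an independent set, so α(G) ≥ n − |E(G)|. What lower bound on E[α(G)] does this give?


E[|E(G)|] = C(168, 2)·p = 14028 · (1/1344) = 167/16.
E[α(G)] ≥ n − E[|E(G)|] = 168 − 167/16 = 2521/16.
Numerically: ≈ 157.562500.
(This is only a lower bound; the true E[α(G)] may be larger.)

E[α(G)] ≥ 2521/16 ≈ 157.562500.


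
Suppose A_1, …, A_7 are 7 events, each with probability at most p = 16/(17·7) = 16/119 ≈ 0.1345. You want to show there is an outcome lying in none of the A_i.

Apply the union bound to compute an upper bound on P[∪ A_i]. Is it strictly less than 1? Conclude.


Union bound: P[∪_{i=1}^{7} A_i] ≤ Σ_i P[A_i] ≤ 7·p = 7·(16/119) = 16/17.
Numerically: 16/17 ≈ 0.9412.
Is 16/17 < 1? YES.
Since P[∪ A_i] ≤ 16/17 < 1, the complement has P[∩ A_i^c] ≥ 1 − 16/17 = 1/17 > 0, so some outcome avoids every A_i.

7·p = 16/17 ≈ 0.9412; existence CERTIFIED by the union bound.


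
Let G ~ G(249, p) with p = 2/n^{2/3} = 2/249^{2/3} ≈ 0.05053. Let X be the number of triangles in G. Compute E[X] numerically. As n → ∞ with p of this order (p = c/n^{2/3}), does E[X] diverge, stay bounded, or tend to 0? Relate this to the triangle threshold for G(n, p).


Number of potential triangles: C(249, 3) = 2542124.
Each occurs with probability p³ ≈ (0.05053)³ ≈ 1.290302e-04.
By linearity: E[X] = C(249, 3)·p³ ≈ 2542124 · 1.290302e-04 ≈ 328.0107.
Since α = 2/3 < 1, p = c/n^{2/3} ≫ 1/n is above the triangle threshold p ~ 1/n. Asymptotically E[X] ~ (c³/6)·n^{3(1−α)} = (2³/6)·n^{1} → ∞; triangles are abundant w.h.p.

E[X] ≈ 328.0107; in regime p = Θ(1/n^{2/3}) E[X] diverges (above the triangle threshold p ~ 1/n).


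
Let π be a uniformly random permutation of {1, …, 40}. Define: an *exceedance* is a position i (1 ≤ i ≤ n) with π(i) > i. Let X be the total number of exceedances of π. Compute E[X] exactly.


Write X = Σ_{i=1}^{40} X_i, where X_i = 1_{π(i) > i}.
For each fixed i, π(i) is uniform over {1, …, 40} (marginal of a uniform permutation), so P[π(i) > i] = (n − i)/n. Summing: Σ_{i=1}^{40} (n − i)/n = (0 + 1 + … + 39)/40 = 40(40 − 1)/(2·40) = (40 − 1)/2.
Hence E[X] = Σ_{i=1}^{40} (40 − i)/40 = 39/2 ≈ 19.50000.

E[X] = 39/2 = 19.50000.


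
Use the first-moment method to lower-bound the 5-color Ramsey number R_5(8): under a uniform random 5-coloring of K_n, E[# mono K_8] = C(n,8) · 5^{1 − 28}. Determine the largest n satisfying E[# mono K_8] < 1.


We need C(n, 8) · 5^{1 − 28} < 1, i.e. C(n, 8) < 5^{28 − 1} = 7450580596923828125.
Check values of n near the boundary:
  n = 858: C(858, 8) = 7049584530256467771; 7049584530256467771 < 7450580596923828125? YES
  n = 859: C(859, 8) = 7115855595170747139; 7115855595170747139 < 7450580596923828125? YES
  n = 860: C(860, 8) = 7182671140665308145; 7182671140665308145 < 7450580596923828125? YES
  n = 861: C(861, 8) = 7250034996615275865; 7250034996615275865 < 7450580596923828125? YES
  n = 862: C(862, 8) = 7317951015318931845; 7317951015318931845 < 7450580596923828125? YES
  n = 863: C(863, 8) = 7386423071602617757; 7386423071602617757 < 7450580596923828125? YES
  n = 864: C(864, 8) = 7455455062926006708; 7455455062926006708 < 7450580596923828125? NO
  n = 865: C(865, 8) = 7525050909487743060; 7525050909487743060 < 7450580596923828125? NO
  n = 866: C(866, 8) = 7595214554331451620; 7595214554331451620 < 7450580596923828125? NO
The largest n with C(n, 8) < 7450580596923828125 is n = 863 (where E[X] = 7386423071602617757/7450580596923828125 ≈ 0.9914). Hence R_5(8) > 863, i.e. R_5(8) ≥ 864.

Largest n = 863; hence R_5(8) > 863.


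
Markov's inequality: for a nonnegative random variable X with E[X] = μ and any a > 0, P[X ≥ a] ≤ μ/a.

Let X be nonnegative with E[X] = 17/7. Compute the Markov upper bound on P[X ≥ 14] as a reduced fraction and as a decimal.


μ = E[X] = 17/7, a = 14.
Markov: P[X ≥ 14] ≤ μ/a = (17/7)/14 = 17/98.
Numerically: ≈ 0.1735.
(Since a = 14 > μ = 2.4286, the bound 17/98 is < 1 and informative.)

P[X ≥ 14] ≤ 17/98 ≈ 0.1735.


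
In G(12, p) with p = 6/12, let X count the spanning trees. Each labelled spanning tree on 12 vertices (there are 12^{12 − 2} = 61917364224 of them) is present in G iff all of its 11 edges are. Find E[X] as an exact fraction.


K_12 has 12^{12 − 2} = 61917364224 labelled spanning trees.
For each such spanning tree H, let X_H = 1 if all 11 edges of H are present in G. Then P[X_H = 1] = p^{11} = (1/2)^{11} = 1/2048.
By linearity of expectation: E[X] = Σ_H E[X_H] = 61917364224 · p^{11} = 61917364224 · 1/2048 = 30233088.
Numerically: E[X] ≈ 3.023e+07.

E[X] = 61917364224 · (1/2)^{11} = 30233088 ≈ 3.023e+07.


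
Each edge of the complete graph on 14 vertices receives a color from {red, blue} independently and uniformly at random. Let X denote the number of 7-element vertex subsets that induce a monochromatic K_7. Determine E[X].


Let X = Σ_S X_S over the C(14, 7) = 3432 subsets S of size 7, where X_S = 1 if the K_7 on S is monochromatic.
For a fixed S, the K_7 on S has C(7, 2) = 21 edges. P[all 21 edges red] = (1/2)^21, and likewise for blue, so P[monochromatic] = 2·(1/2)^21 = 2^{1 − 21} = 1/1048576.
By linearity: E[X] = C(14, 7) · 2^{1 − 21} = 3432 · 1/1048576 = 429/131072.
Numerically: E[X] ≈ 0.003273.

E[X] = C(14,7)·2^(1−C(7,2)) = 429/131072 ≈ 0.003273.


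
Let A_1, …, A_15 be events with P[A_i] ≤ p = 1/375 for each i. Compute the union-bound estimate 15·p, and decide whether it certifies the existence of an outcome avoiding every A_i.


Union bound: P[∪_{i=1}^{15} A_i] ≤ Σ_i P[A_i] ≤ 15·p = 15·(1/375) = 1/25.
Numerically: 1/25 ≈ 0.0400.
Is 1/25 < 1? YES.
Since P[∪ A_i] ≤ 1/25 < 1, the complement has P[∩ A_i^c] ≥ 1 − 1/25 = 24/25 > 0, so some outcome avoids every A_i.

15·p = 1/25 ≈ 0.0400; existence CERTIFIED by the union bound.


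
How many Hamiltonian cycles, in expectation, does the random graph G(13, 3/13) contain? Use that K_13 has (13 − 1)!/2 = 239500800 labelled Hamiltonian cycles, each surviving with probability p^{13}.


K_13 has (13 − 1)!/2 = 239500800 labelled Hamiltonian cycles.
For each such Hamiltonian cycle H, let X_H = 1 if all 13 edges of H are present in G. Then P[X_H = 1] = p^{13} = (3/13)^{13} = 1594323/302875106592253.
By linearity of expectation: E[X] = Σ_H E[X_H] = 239500800 · p^{13} = 239500800 · 1594323/302875106592253 = 381841633958400/302875106592253.
Numerically: E[X] ≈ 1.2607.

E[X] = 239500800 · (3/13)^{13} = 381841633958400/302875106592253 ≈ 1.2607.


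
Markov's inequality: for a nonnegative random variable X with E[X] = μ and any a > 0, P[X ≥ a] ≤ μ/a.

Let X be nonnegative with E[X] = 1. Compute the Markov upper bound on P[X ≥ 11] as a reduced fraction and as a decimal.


μ = E[X] = 1, a = 11.
Markov: P[X ≥ 11] ≤ μ/a = (1)/11 = 1/11.
Numerically: ≈ 0.0909.
(Since a = 11 > μ = 1.0000, the bound 1/11 is < 1 and informative.)

P[X ≥ 11] ≤ 1/11 ≈ 0.0909.


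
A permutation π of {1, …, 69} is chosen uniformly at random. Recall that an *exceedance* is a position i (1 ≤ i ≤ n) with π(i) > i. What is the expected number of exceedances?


Write X = Σ_{i=1}^{69} X_i, where X_i = 1_{π(i) > i}.
For each fixed i, π(i) is uniform over {1, …, 69} (marginal of a uniform permutation), so P[π(i) > i] = (n − i)/n. Summing: Σ_{i=1}^{69} (n − i)/n = (0 + 1 + … + 68)/69 = 69(69 − 1)/(2·69) = (69 − 1)/2.
Hence E[X] = Σ_{i=1}^{69} (69 − i)/69 = 34 ≈ 34.000.

E[X] = 34 = 34.000.


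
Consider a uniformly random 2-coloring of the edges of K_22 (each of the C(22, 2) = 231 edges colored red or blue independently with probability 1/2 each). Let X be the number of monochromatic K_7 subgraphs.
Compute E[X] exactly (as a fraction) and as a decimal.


Let X = Σ_S X_S over the C(22, 7) = 170544 subsets S of size 7, where X_S = 1 if the K_7 on S is monochromatic.
For a fixed S, the K_7 on S has C(7, 2) = 21 edges. P[all 21 edges red] = (1/2)^21, and likewise for blue, so P[monochromatic] = 2·(1/2)^21 = 2^{1 − 21} = 1/1048576.
By linearity: E[X] = C(22, 7) · 2^{1 − 21} = 170544 · 1/1048576 = 10659/65536.
Numerically: E[X] ≈ 0.16264.

E[X] = C(22,7)·2^(1−C(7,2)) = 10659/65536 ≈ 0.16264.


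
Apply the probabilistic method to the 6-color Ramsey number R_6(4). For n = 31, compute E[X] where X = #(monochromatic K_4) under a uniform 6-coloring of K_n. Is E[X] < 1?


E[X] = C(31, 4) · 6^{1 − 6} = 31465 · 6^{−5} = 31465/7776.
As a reduced fraction: E[X] = 31465/7776 ≈ 4.04642.
Is E[X] < 1? NO.
Since E[X] ≥ 1, the first-moment bound is inconclusive at n = 31; it does NOT by itself certify R_6(4) > 31.

E[X] = 31465/7776 ≈ 4.04642; E[X] ≥ 1; first-moment method inconclusive here.


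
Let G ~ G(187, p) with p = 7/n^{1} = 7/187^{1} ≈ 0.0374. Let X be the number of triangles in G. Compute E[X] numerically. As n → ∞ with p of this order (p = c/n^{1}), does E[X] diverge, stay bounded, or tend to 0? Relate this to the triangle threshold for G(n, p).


Number of potential triangles: C(187, 3) = 1072445.
Each occurs with probability p³ ≈ (0.0374)³ ≈ 5.24529e-05.
By linearity: E[X] = C(187, 3)·p³ ≈ 1072445 · 5.24529e-05 ≈ 56.253.
Here α = 1, so p = 7/n is exactly at the triangle threshold p ~ 1/n. Asymptotically E[X] → c³/6 = 7³/6 = 343/6 ≈ 57.167, a bounded constant. In this regime the triangle count is asymptotically Poisson(c³/6).

E[X] ≈ 56.253; in regime p = Θ(1/n^{1}) E[X] stays bounded (at the triangle threshold p ~ 1/n).


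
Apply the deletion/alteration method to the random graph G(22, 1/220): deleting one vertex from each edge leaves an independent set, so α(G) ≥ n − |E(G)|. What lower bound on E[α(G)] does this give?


E[|E(G)|] = C(22, 2)·p = 231 · (1/220) = 21/20.
E[α(G)] ≥ n − E[|E(G)|] = 22 − 21/20 = 419/20.
Numerically: ≈ 20.950.
(This is only a lower bound; the true E[α(G)] may be larger.)

E[α(G)] ≥ 419/20 ≈ 20.950.


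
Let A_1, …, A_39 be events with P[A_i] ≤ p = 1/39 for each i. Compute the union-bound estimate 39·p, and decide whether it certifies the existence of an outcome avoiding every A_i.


Union bound: P[∪_{i=1}^{39} A_i] ≤ Σ_i P[A_i] ≤ 39·p = 39·(1/39) = 1.
Numerically: 1 ≈ 1.0000000.
Is 1 < 1? NO.
Since the bound 1 is ≥ 1, the union bound is uninformative here; it does NOT by itself certify existence.

39·p = 1 ≈ 1.0000000; existence NOT certified by the union bound.


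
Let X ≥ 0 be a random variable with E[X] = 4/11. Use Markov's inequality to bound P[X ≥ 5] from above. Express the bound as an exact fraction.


μ = E[X] = 4/11, a = 5.
Markov: P[X ≥ 5] ≤ μ/a = (4/11)/5 = 4/55.
Numerically: ≈ 0.073.
(Since a = 5 > μ = 0.364, the bound 4/55 is < 1 and informative.)

P[X ≥ 5] ≤ 4/55 ≈ 0.073.


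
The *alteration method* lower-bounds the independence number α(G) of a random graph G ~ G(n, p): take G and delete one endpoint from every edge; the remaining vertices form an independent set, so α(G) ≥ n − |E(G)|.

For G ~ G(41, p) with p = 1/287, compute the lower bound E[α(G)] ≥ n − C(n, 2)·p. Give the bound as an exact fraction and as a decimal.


E[|E(G)|] = C(41, 2)·p = 820 · (1/287) = 20/7.
E[α(G)] ≥ n − E[|E(G)|] = 41 − 20/7 = 267/7.
Numerically: ≈ 38.1429.
(This is only a lower bound; the true E[α(G)] may be larger.)

E[α(G)] ≥ 267/7 ≈ 38.1429.


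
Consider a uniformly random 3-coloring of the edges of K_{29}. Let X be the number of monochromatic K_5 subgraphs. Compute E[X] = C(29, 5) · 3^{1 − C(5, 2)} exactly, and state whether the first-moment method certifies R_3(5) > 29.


E[X] = C(29, 5) · 3^{1 − 10} = 118755 · 3^{−9} = 118755/19683.
As a reduced fraction: E[X] = 13195/2187 ≈ 6.03338.
Is E[X] < 1? NO.
Since E[X] ≥ 1, the first-moment bound is inconclusive at n = 29; it does NOT by itself certify R_3(5) > 29.

E[X] = 13195/2187 ≈ 6.03338; E[X] ≥ 1; first-moment method inconclusive here.


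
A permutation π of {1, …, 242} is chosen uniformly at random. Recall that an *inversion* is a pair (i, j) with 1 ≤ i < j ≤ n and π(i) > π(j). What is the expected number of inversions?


Write X = Σ X_I over the C(242, 2) = 29161 pairs i < j, with X_I the indicator of one inversion.
There are 29161 indicators.
For each fixed pair i < j, the values π(i) and π(j) are two distinct elements of {1, …, 242} in uniformly random order; by symmetry P[π(i) > π(j)] = 1/2.
By linearity: E[X] = 29161 · (1/2) = C(242, 2) · (1/2) = 29161/2 = 29161/2 ≈ 14580.500.

E[X] = 29161/2 = 14580.500.


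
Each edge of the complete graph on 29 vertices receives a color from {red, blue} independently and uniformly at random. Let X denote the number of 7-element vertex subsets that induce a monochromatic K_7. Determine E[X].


Let X = Σ_S X_S over the C(29, 7) = 1560780 subsets S of size 7, where X_S = 1 if the K_7 on S is monochromatic.
For a fixed S, the K_7 on S has C(7, 2) = 21 edges. P[all 21 edges red] = (1/2)^21, and likewise for blue, so P[monochromatic] = 2·(1/2)^21 = 2^{1 − 21} = 1/1048576.
By linearity: E[X] = C(29, 7) · 2^{1 − 21} = 1560780 · 1/1048576 = 390195/262144.
Numerically: E[X] ≈ 1.488476.

E[X] = C(29,7)·2^(1−C(7,2)) = 390195/262144 ≈ 1.488476.


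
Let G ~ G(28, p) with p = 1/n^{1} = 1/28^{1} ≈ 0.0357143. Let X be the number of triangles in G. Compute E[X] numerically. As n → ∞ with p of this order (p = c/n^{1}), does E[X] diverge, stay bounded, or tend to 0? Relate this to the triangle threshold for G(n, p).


Number of potential triangles: C(28, 3) = 3276.
Each occurs with probability p³ ≈ (0.0357143)³ ≈ 4.55539359e-05.
By linearity: E[X] = C(28, 3)·p³ ≈ 3276 · 4.55539359e-05 ≈ 0.149235.
Here α = 1, so p = 1/n is exactly at the triangle threshold p ~ 1/n. Asymptotically E[X] → c³/6 = 1³/6 = 1/6 ≈ 0.166667, a bounded constant. In this regime the triangle count is asymptotically Poisson(c³/6).

E[X] ≈ 0.149235; in regime p = Θ(1/n^{1}) E[X] stays bounded (at the triangle threshold p ~ 1/n).


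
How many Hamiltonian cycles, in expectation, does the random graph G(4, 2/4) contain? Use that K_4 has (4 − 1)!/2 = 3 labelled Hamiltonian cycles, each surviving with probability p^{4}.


K_4 has (4 − 1)!/2 = 3 labelled Hamiltonian cycles.
For each such Hamiltonian cycle H, let X_H = 1 if all 4 edges of H are present in G. Then P[X_H = 1] = p^{4} = (1/2)^{4} = 1/16.
Summing the indicators: E[X] = Σ_H E[X_H] = 3 · p^{4} = 3 · 1/16 = 3/16.
Numerically: E[X] ≈ 0.1875.

E[X] = 3 · (1/2)^{4} = 3/16 ≈ 0.1875.


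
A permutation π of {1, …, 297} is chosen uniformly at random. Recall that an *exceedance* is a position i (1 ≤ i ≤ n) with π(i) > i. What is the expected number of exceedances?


Write X = Σ_{i=1}^{297} X_i, where X_i = 1_{π(i) > i}.
For each fixed i, π(i) is uniform over {1, …, 297} (marginal of a uniform permutation), so P[π(i) > i] = (n − i)/n. Summing: Σ_{i=1}^{297} (n − i)/n = (0 + 1 + … + 296)/297 = 297(297 − 1)/(2·297) = (297 − 1)/2.
Hence E[X] = Σ_{i=1}^{297} (297 − i)/297 = 148 ≈ 148.0000.

E[X] = 148 = 148.0000.


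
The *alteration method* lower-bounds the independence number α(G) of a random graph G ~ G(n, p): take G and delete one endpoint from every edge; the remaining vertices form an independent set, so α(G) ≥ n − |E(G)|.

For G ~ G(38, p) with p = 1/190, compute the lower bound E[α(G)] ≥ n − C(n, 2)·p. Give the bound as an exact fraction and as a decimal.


E[|E(G)|] = C(38, 2)·p = 703 · (1/190) = 37/10.
E[α(G)] ≥ n − E[|E(G)|] = 38 − 37/10 = 343/10.
Numerically: ≈ 34.300000.
(This is only a lower bound; the true E[α(G)] may be larger.)

E[α(G)] ≥ 343/10 ≈ 34.300000.


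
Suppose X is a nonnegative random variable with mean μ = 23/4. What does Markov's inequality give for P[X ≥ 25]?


μ = E[X] = 23/4, a = 25.
Markov: P[X ≥ 25] ≤ μ/a = (23/4)/25 = 23/100.
Numerically: ≈ 0.2300.
(Since a = 25 > μ = 5.7500, the bound 23/100 is < 1 and informative.)

P[X ≥ 25] ≤ 23/100 ≈ 0.2300.


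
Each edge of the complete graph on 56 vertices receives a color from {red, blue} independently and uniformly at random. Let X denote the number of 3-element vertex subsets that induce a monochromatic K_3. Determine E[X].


Let X = Σ_S X_S over the C(56, 3) = 27720 subsets S of size 3, where X_S = 1 if the K_3 on S is monochromatic.
For a fixed S, the K_3 on S has C(3, 2) = 3 edges. P[all 3 edges red] = (1/2)^3, and likewise for blue, so P[monochromatic] = 2·(1/2)^3 = 2^{1 − 3} = 1/4.
By linearity of expectation: E[X] = C(56, 3) · 2^{1 − 3} = 27720 · 1/4 = 6930.
Numerically: E[X] ≈ 6930.000000.

E[X] = C(56,3)·2^(1−C(3,2)) = 6930 ≈ 6930.000000.


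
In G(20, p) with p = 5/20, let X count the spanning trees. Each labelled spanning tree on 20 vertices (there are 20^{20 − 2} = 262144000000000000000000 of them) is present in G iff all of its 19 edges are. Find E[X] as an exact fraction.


K_20 has 20^{20 − 2} = 262144000000000000000000 labelled spanning trees.
For each such spanning tree H, let X_H = 1 if all 19 edges of H are present in G. Then P[X_H = 1] = p^{19} = (1/4)^{19} = 1/274877906944.
Summing the indicators: E[X] = Σ_H E[X_H] = 262144000000000000000000 · p^{19} = 262144000000000000000000 · 1/274877906944 = 3814697265625/4.
Numerically: E[X] ≈ 9.54e+11.

E[X] = 262144000000000000000000 · (1/4)^{19} = 3814697265625/4 ≈ 9.54e+11.


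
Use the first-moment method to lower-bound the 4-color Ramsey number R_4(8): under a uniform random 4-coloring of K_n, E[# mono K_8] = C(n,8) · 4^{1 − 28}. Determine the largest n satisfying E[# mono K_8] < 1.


We need C(n, 8) · 4^{1 − 28} < 1, i.e. C(n, 8) < 4^{28 − 1} = 18014398509481984.
Check values of n near the boundary:
  n = 405: C(405, 8) = 16745853821188050; 16745853821188050 < 18014398509481984? YES
  n = 406: C(406, 8) = 17082453897995850; 17082453897995850 < 18014398509481984? YES
  n = 407: C(407, 8) = 17424959239309050; 17424959239309050 < 18014398509481984? YES
  n = 408: C(408, 8) = 17773458424095231; 17773458424095231 < 18014398509481984? YES
  n = 409: C(409, 8) = 18128041135797879; 18128041135797879 < 18014398509481984? NO
  n = 410: C(410, 8) = 18488798173326195; 18488798173326195 < 18014398509481984? NO
  n = 411: C(411, 8) = 18855821462126715; 18855821462126715 < 18014398509481984? NO
The largest n with C(n, 8) < 18014398509481984 is n = 408 (where E[X] = 17773458424095231/18014398509481984 ≈ 0.986625). Hence R_4(8) > 408, i.e. R_4(8) ≥ 409.

Largest n = 408; hence R_4(8) > 408.


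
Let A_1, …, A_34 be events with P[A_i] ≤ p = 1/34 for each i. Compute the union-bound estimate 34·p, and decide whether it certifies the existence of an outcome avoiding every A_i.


Union bound: P[∪_{i=1}^{34} A_i] ≤ Σ_i P[A_i] ≤ 34·p = 34·(1/34) = 1.
Numerically: 1 ≈ 1.0000000.
Is 1 < 1? NO.
Since the bound 1 is ≥ 1, the union bound is uninformative here; it does NOT by itself certify existence.

34·p = 1 ≈ 1.0000000; existence NOT certified by the union bound.


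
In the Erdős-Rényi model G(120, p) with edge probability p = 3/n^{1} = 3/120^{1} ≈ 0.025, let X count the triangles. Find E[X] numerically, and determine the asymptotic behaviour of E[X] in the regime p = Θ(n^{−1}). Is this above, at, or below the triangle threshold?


Number of potential triangles: C(120, 3) = 280840.
Each occurs with probability p³ ≈ (0.025)³ ≈ 1.562500e-05.
By linearity: E[X] = C(120, 3)·p³ ≈ 280840 · 1.562500e-05 ≈ 4.3881.
Here α = 1, so p = 3/n is exactly at the triangle threshold p ~ 1/n. Asymptotically E[X] → c³/6 = 3³/6 = 9/2 ≈ 4.5000, a bounded constant. In this regime the triangle count is asymptotically Poisson(c³/6).

E[X] ≈ 4.3881; in regime p = Θ(1/n^{1}) E[X] stays bounded (at the triangle threshold p ~ 1/n).


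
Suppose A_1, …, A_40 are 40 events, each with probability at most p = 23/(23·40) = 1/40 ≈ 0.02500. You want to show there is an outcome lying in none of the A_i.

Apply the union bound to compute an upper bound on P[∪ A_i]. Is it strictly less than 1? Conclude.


Union bound: P[∪_{i=1}^{40} A_i] ≤ Σ_i P[A_i] ≤ 40·p = 40·(1/40) = 1.
Numerically: 1 ≈ 1.00000.
Is 1 < 1? NO.
Since the bound 1 is ≥ 1, the union bound is uninformative here; it does NOT by itself certify existence.

40·p = 1 ≈ 1.00000; existence NOT certified by the union bound.


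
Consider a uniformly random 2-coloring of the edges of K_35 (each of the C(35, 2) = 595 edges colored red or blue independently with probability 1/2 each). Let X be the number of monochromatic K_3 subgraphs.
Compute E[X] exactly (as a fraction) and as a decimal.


Let X = Σ_S X_S over the C(35, 3) = 6545 subsets S of size 3, where X_S = 1 if the K_3 on S is monochromatic.
For a fixed S, the K_3 on S has C(3, 2) = 3 edges. P[all 3 edges red] = (1/2)^3, and likewise for blue, so P[monochromatic] = 2·(1/2)^3 = 2^{1 − 3} = 1/4.
By linearity: E[X] = C(35, 3) · 2^{1 − 3} = 6545 · 1/4 = 6545/4.
Numerically: E[X] ≈ 1636.250000.

E[X] = C(35,3)·2^(1−C(3,2)) = 6545/4 ≈ 1636.250000.


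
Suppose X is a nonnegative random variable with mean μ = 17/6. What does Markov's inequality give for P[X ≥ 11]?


μ = E[X] = 17/6, a = 11.
Markov: P[X ≥ 11] ≤ μ/a = (17/6)/11 = 17/66.
Numerically: ≈ 0.258.
(Since a = 11 > μ = 2.833, the bound 17/66 is < 1 and informative.)

P[X ≥ 11] ≤ 17/66 ≈ 0.258.


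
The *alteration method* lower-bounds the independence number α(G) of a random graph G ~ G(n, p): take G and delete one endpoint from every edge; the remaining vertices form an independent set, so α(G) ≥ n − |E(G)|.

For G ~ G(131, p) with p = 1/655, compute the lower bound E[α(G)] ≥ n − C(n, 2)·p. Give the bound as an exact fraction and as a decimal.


E[|E(G)|] = C(131, 2)·p = 8515 · (1/655) = 13.
E[α(G)] ≥ n − E[|E(G)|] = 131 − 13 = 118.
Numerically: ≈ 118.000000.
(This is only a lower bound; the true E[α(G)] may be larger.)

E[α(G)] ≥ 118 ≈ 118.000000.


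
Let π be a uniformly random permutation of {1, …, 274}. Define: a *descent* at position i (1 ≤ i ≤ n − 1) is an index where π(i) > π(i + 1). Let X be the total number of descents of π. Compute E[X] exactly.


Write X = Σ X_I over i = 1, …, 273, with X_I the indicator of one descent.
There are 273 indicators.
For each fixed i, the pair (π(i), π(i+1)) is a uniformly random ordered pair of distinct values from {1, …, 274}; by symmetry P[π(i) > π(i+1)] = 1/2.
By linearity: E[X] = 273 · (1/2) = (274 − 1) · (1/2) = 273/2 ≈ 136.50000.

E[X] = 273/2 = 136.50000.


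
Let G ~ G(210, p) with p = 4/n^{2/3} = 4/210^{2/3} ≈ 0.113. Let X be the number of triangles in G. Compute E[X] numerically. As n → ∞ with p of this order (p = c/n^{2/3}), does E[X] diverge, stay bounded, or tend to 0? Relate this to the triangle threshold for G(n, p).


Number of potential triangles: C(210, 3) = 1521520.
Each occurs with probability p³ ≈ (0.113)³ ≈ 1.45125e-03.
By linearity: E[X] = C(210, 3)·p³ ≈ 1521520 · 1.45125e-03 ≈ 2208.102.
Since α = 2/3 < 1, p = c/n^{2/3} ≫ 1/n is above the triangle threshold p ~ 1/n. Asymptotically E[X] ~ (c³/6)·n^{3(1−α)} = (4³/6)·n^{1} → ∞; triangles are abundant w.h.p.

E[X] ≈ 2208.102; in regime p = Θ(1/n^{2/3}) E[X] diverges (above the triangle threshold p ~ 1/n).


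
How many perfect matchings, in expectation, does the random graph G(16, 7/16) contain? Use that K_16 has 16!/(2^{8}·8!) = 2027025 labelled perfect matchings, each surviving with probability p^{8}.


K_16 has 16!/(2^{8}·8!) = 2027025 labelled perfect matchings.
For each such perfect matching H, let X_H = 1 if all 8 edges of H are present in G. Then P[X_H = 1] = p^{8} = (7/16)^{8} = 5764801/4294967296.
By linearity: E[X] = Σ_H E[X_H] = 2027025 · p^{8} = 2027025 · 5764801/4294967296 = 11685395747025/4294967296.
Numerically: E[X] ≈ 2721.

E[X] = 2027025 · (7/16)^{8} = 11685395747025/4294967296 ≈ 2721.


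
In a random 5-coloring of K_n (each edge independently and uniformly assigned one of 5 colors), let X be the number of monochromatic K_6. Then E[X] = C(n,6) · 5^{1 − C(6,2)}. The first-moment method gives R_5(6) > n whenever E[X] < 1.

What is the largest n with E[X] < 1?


We need C(n, 6) · 5^{1 − 15} < 1, i.e. C(n, 6) < 5^{15 − 1} = 6103515625.
Check values of n near the boundary:
  n = 127: C(127, 6) = 5169379425; 5169379425 < 6103515625? YES
  n = 128: C(128, 6) = 5423611200; 5423611200 < 6103515625? YES
  n = 129: C(129, 6) = 5688177600; 5688177600 < 6103515625? YES
  n = 130: C(130, 6) = 5963412000; 5963412000 < 6103515625? YES
  n = 131: C(131, 6) = 6249655776; 6249655776 < 6103515625? NO
  n = 132: C(132, 6) = 6547258432; 6547258432 < 6103515625? NO
  n = 133: C(133, 6) = 6856577728; 6856577728 < 6103515625? NO
The largest n with C(n, 6) < 6103515625 is n = 130 (where E[X] = 47707296/48828125 ≈ 0.977). Hence R_5(6) > 130, i.e. R_5(6) ≥ 131.

Largest n = 130; hence R_5(6) > 130.


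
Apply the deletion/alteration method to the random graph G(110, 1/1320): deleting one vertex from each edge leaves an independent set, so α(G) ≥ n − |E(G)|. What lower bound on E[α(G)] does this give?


E[|E(G)|] = C(110, 2)·p = 5995 · (1/1320) = 109/24.
E[α(G)] ≥ n − E[|E(G)|] = 110 − 109/24 = 2531/24.
Numerically: ≈ 105.4583.
(This is only a lower bound; the true E[α(G)] may be larger.)

E[α(G)] ≥ 2531/24 ≈ 105.4583.


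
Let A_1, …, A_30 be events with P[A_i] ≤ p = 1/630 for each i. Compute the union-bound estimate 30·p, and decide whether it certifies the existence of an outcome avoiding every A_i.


Union bound: P[∪_{i=1}^{30} A_i] ≤ Σ_i P[A_i] ≤ 30·p = 30·(1/630) = 1/21.
Numerically: 1/21 ≈ 0.04762.
Is 1/21 < 1? YES.
Since P[∪ A_i] ≤ 1/21 < 1, the complement has P[∩ A_i^c] ≥ 1 − 1/21 = 20/21 > 0, so some outcome avoids every A_i.

30·p = 1/21 ≈ 0.04762; existence CERTIFIED by the union bound.


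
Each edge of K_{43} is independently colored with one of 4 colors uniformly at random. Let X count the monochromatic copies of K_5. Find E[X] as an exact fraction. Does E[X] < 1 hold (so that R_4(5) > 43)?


E[X] = C(43, 5) · 4^{1 − 10} = 962598 · 4^{−9} = 962598/262144.
As a reduced fraction: E[X] = 481299/131072 ≈ 3.6720.
Is E[X] < 1? NO.
Since E[X] ≥ 1, the first-moment bound is inconclusive at n = 43; it does NOT by itself certify R_4(5) > 43.

E[X] = 481299/131072 ≈ 3.6720; E[X] ≥ 1; first-moment method inconclusive here.


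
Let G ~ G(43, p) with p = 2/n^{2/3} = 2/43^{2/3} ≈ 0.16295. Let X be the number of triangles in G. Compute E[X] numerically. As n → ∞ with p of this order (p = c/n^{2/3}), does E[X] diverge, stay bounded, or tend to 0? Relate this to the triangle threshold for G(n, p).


Number of potential triangles: C(43, 3) = 12341.
Each occurs with probability p³ ≈ (0.16295)³ ≈ 4.3266631e-03.
By linearity: E[X] = C(43, 3)·p³ ≈ 12341 · 4.3266631e-03 ≈ 53.39535.
Since α = 2/3 < 1, p = c/n^{2/3} ≫ 1/n is above the triangle threshold p ~ 1/n. Asymptotically E[X] ~ (c³/6)·n^{3(1−α)} = (2³/6)·n^{1} → ∞; triangles are abundant w.h.p.

E[X] ≈ 53.39535; in regime p = Θ(1/n^{2/3}) E[X] diverges (above the triangle threshold p ~ 1/n).


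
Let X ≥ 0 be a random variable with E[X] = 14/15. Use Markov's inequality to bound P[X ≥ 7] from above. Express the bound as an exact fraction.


μ = E[X] = 14/15, a = 7.
Markov: P[X ≥ 7] ≤ μ/a = (14/15)/7 = 2/15.
Numerically: ≈ 0.133333.
(Since a = 7 > μ = 0.933333, the bound 2/15 is < 1 and informative.)

P[X ≥ 7] ≤ 2/15 ≈ 0.133333.


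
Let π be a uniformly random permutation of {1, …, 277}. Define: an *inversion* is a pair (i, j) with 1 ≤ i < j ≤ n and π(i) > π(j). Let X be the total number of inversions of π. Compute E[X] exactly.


Write X = Σ X_I over the C(277, 2) = 38226 pairs i < j, with X_I the indicator of one inversion.
There are 38226 indicators.
For each fixed pair i < j, the values π(i) and π(j) are two distinct elements of {1, …, 277} in uniformly random order; by symmetry P[π(i) > π(j)] = 1/2.
By linearity: E[X] = 38226 · (1/2) = C(277, 2) · (1/2) = 38226/2 = 19113 ≈ 19113.00000.

E[X] = 19113 = 19113.00000.


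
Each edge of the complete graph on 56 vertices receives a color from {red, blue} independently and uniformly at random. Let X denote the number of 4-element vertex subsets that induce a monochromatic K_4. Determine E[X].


Let X = Σ_S X_S over the C(56, 4) = 367290 subsets S of size 4, where X_S = 1 if the K_4 on S is monochromatic.
For a fixed S, the K_4 on S has C(4, 2) = 6 edges. P[all 6 edges red] = (1/2)^6, and likewise for blue, so P[monochromatic] = 2·(1/2)^6 = 2^{1 − 6} = 1/32.
Summing: E[X] = C(56, 4) · 2^{1 − 6} = 367290 · 1/32 = 183645/16.
Numerically: E[X] ≈ 11477.81250.

E[X] = C(56,4)·2^(1−C(4,2)) = 183645/16 ≈ 11477.81250.


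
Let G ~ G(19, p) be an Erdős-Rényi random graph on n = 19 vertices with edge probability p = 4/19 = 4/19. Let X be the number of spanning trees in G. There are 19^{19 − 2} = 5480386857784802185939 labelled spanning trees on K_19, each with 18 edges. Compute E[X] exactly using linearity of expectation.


K_19 has 19^{19 − 2} = 5480386857784802185939 labelled spanning trees.
For each such spanning tree H, let X_H = 1 if all 18 edges of H are present in G. Then P[X_H = 1] = p^{18} = (4/19)^{18} = 68719476736/104127350297911241532841.
Summing the indicators: E[X] = Σ_H E[X_H] = 5480386857784802185939 · p^{18} = 5480386857784802185939 · 68719476736/104127350297911241532841 = 68719476736/19.
Numerically: E[X] ≈ 3.617e+09.

E[X] = 5480386857784802185939 · (4/19)^{18} = 68719476736/19 ≈ 3.617e+09.


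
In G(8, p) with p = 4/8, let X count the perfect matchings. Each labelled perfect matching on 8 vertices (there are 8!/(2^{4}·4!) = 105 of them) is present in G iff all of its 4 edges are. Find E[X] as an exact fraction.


K_8 has 8!/(2^{4}·4!) = 105 labelled perfect matchings.
For each such perfect matching H, let X_H = 1 if all 4 edges of H are present in G. Then P[X_H = 1] = p^{4} = (1/2)^{4} = 1/16.
Summing the indicators: E[X] = Σ_H E[X_H] = 105 · p^{4} = 105 · 1/16 = 105/16.
Numerically: E[X] ≈ 6.562.

E[X] = 105 · (1/2)^{4} = 105/16 ≈ 6.562.


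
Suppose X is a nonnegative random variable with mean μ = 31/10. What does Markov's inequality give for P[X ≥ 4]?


μ = E[X] = 31/10, a = 4.
Markov: P[X ≥ 4] ≤ μ/a = (31/10)/4 = 31/40.
Numerically: ≈ 0.775.
(Since a = 4 > μ = 3.100, the bound 31/40 is < 1 and informative.)

P[X ≥ 4] ≤ 31/40 ≈ 0.775.


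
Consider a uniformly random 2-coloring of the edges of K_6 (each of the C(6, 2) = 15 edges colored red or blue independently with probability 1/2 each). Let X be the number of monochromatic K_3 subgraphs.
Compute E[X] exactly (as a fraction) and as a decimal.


Let X = Σ_S X_S over the C(6, 3) = 20 subsets S of size 3, where X_S = 1 if the K_3 on S is monochromatic.
For a fixed S, the K_3 on S has C(3, 2) = 3 edges. P[all 3 edges red] = (1/2)^3, and likewise for blue, so P[monochromatic] = 2·(1/2)^3 = 2^{1 − 3} = 1/4.
Summing: E[X] = C(6, 3) · 2^{1 − 3} = 20 · 1/4 = 5.
Numerically: E[X] ≈ 5.0000.

E[X] = C(6,3)·2^(1−C(3,2)) = 5 ≈ 5.0000.


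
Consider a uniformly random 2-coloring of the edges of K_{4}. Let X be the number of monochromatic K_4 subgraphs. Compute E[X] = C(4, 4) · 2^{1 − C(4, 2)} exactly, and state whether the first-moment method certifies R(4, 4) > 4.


E[X] = C(4, 4) · 2^{1 − 6} = 1 · 2^{−5} = 1/32.
As a reduced fraction: E[X] = 1/32 ≈ 0.031250.
Is E[X] < 1? YES.
Since E[X] < 1, there exists a 2-coloring of K_{4} with no monochromatic K_4; hence R(4, 4) > 4.

E[X] = 1/32 ≈ 0.031250; E[X] < 1, so R(4, 4) > 4.


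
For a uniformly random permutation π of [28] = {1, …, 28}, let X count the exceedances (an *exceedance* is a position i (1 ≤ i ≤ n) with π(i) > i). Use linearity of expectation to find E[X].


Write X = Σ_{i=1}^{28} X_i, where X_i = 1_{π(i) > i}.
For each fixed i, π(i) is uniform over {1, …, 28} (marginal of a uniform permutation), so P[π(i) > i] = (n − i)/n. Summing: Σ_{i=1}^{28} (n − i)/n = (0 + 1 + … + 27)/28 = 28(28 − 1)/(2·28) = (28 − 1)/2.
Hence E[X] = Σ_{i=1}^{28} (28 − i)/28 = 27/2 ≈ 13.5000.

E[X] = 27/2 = 13.5000.


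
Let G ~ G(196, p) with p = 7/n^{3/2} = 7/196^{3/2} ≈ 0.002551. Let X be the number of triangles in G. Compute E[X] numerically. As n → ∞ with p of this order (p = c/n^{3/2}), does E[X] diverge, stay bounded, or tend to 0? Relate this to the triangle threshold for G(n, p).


Number of potential triangles: C(196, 3) = 1235780.
Each occurs with probability p³ ≈ (0.002551)³ ≈ 1.6601289e-08.
By linearity: E[X] = C(196, 3)·p³ ≈ 1235780 · 1.6601289e-08 ≈ 0.02052.
Since α = 3/2 > 1, p = c/n^{3/2} = o(1/n) is below the triangle threshold p ~ 1/n. Asymptotically E[X] ~ (c³/6)·n^{3(1−α)} = (7³/6)·n^{-1.5} → 0, so by Markov's inequality G has no triangles w.h.p.

E[X] ≈ 0.02052; in regime p = Θ(1/n^{3/2}) E[X] tends to 0 (below the triangle threshold p ~ 1/n).


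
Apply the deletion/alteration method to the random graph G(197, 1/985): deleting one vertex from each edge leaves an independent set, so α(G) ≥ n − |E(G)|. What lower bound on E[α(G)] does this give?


E[|E(G)|] = C(197, 2)·p = 19306 · (1/985) = 98/5.
E[α(G)] ≥ n − E[|E(G)|] = 197 − 98/5 = 887/5.
Numerically: ≈ 177.40000.
(This is only a lower bound; the true E[α(G)] may be larger.)

E[α(G)] ≥ 887/5 ≈ 177.40000.


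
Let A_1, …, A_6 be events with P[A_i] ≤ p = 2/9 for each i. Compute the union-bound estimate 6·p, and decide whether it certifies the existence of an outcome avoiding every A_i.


Union bound: P[∪_{i=1}^{6} A_i] ≤ Σ_i P[A_i] ≤ 6·p = 6·(2/9) = 4/3.
Numerically: 4/3 ≈ 1.3333333.
Is 4/3 < 1? NO.
Since the bound 4/3 is ≥ 1, the union bound is uninformative here; it does NOT by itself certify existence.

6·p = 4/3 ≈ 1.3333333; existence NOT certified by the union bound.


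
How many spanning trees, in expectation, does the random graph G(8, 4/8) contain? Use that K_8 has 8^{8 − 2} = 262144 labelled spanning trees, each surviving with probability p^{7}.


K_8 has 8^{8 − 2} = 262144 labelled spanning trees.
For each such spanning tree H, let X_H = 1 if all 7 edges of H are present in G. Then P[X_H = 1] = p^{7} = (1/2)^{7} = 1/128.
Summing the indicators: E[X] = Σ_H E[X_H] = 262144 · p^{7} = 262144 · 1/128 = 2048.
Numerically: E[X] ≈ 2048.

E[X] = 262144 · (1/2)^{7} = 2048 ≈ 2048.


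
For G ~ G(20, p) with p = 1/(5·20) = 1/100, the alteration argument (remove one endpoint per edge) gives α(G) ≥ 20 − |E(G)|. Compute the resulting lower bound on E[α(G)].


E[|E(G)|] = C(20, 2)·p = 190 · (1/100) = 19/10.
E[α(G)] ≥ n − E[|E(G)|] = 20 − 19/10 = 181/10.
Numerically: ≈ 18.10000.
(This is only a lower bound; the true E[α(G)] may be larger.)

E[α(G)] ≥ 181/10 ≈ 18.10000.


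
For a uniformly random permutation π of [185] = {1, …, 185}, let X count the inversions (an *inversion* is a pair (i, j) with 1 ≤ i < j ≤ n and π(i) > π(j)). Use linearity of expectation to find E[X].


Write X = Σ X_I over the C(185, 2) = 17020 pairs i < j, with X_I the indicator of one inversion.
There are 17020 indicators.
For each fixed pair i < j, the values π(i) and π(j) are two distinct elements of {1, …, 185} in uniformly random order; by symmetry P[π(i) > π(j)] = 1/2.
By linearity: E[X] = 17020 · (1/2) = C(185, 2) · (1/2) = 17020/2 = 8510 ≈ 8510.0000.

E[X] = 8510 = 8510.0000.


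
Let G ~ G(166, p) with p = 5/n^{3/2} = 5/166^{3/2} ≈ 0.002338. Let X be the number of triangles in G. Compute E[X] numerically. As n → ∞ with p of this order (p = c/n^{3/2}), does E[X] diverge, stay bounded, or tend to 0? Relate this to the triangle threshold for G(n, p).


Number of potential triangles: C(166, 3) = 748660.
Each occurs with probability p³ ≈ (0.002338)³ ≈ 1.277684e-08.
By linearity: E[X] = C(166, 3)·p³ ≈ 748660 · 1.277684e-08 ≈ 0.0096.
Since α = 3/2 > 1, p = c/n^{3/2} = o(1/n) is below the triangle threshold p ~ 1/n. Asymptotically E[X] ~ (c³/6)·n^{3(1−α)} = (5³/6)·n^{-1.5} → 0, so by Markov's inequality G has no triangles w.h.p.

E[X] ≈ 0.0096; in regime p = Θ(1/n^{3/2}) E[X] tends to 0 (below the triangle threshold p ~ 1/n).
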